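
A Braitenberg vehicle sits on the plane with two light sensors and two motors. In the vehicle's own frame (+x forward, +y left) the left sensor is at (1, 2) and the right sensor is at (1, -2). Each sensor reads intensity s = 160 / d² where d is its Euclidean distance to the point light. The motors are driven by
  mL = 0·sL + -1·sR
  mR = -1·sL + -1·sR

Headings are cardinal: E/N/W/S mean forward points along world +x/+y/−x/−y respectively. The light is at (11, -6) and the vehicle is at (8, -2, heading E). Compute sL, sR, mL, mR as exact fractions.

4 20 -20 -24

left sensor world pos  = (9, 0); dL² = 40
right sensor world pos = (9, -4); dR² = 8
sL = 160/40 = 4
sR = 160/8 = 20
mL = 0·sL + -1·sR = -20
mR = -1·sL + -1·sR = -24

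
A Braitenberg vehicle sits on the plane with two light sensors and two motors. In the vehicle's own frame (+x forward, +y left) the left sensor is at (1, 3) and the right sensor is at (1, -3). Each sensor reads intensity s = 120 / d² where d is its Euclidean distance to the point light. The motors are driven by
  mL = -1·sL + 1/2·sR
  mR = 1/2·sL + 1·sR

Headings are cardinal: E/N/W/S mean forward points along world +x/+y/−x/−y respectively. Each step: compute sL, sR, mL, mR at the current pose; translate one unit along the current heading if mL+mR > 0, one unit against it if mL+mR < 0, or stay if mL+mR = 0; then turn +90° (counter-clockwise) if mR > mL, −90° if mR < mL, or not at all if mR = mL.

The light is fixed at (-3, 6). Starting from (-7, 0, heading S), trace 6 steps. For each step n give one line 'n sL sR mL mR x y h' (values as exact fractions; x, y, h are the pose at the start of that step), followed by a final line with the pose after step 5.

0 12/5 60/49 -438/245 594/245 -7 0 S
1 24/5 120/109 -2316/545 1908/545 -7 -1 E
2 6/5 3 3/10 18/5 -8 -1 N
3 40/39 8/3 4/13 124/39 -8 0 W
4 60/29 12/13 -606/377 738/377 -9 0 S
5 120/41 24/25 -2508/1025 2484/1025 -9 -1 E
final -10 -1 N

n=0: pose=(-7,0,S); sL=12/5, sR=60/49; mL=-438/245, mR=594/245; mL+mR=156/245 → advance +1; mR−mL=1032/245 → turn +1·90°
n=1: pose=(-7,-1,E); sL=24/5, sR=120/109; mL=-2316/545, mR=1908/545; mL+mR=-408/545 → advance -1; mR−mL=4224/545 → turn +1·90°
n=2: pose=(-8,-1,N); sL=6/5, sR=3; mL=3/10, mR=18/5; mL+mR=39/10 → advance +1; mR−mL=33/10 → turn +1·90°
n=3: pose=(-8,0,W); sL=40/39, sR=8/3; mL=4/13, mR=124/39; mL+mR=136/39 → advance +1; mR−mL=112/39 → turn +1·90°
n=4: pose=(-9,0,S); sL=60/29, sR=12/13; mL=-606/377, mR=738/377; mL+mR=132/377 → advance +1; mR−mL=1344/377 → turn +1·90°
n=5: pose=(-9,-1,E); sL=120/41, sR=24/25; mL=-2508/1025, mR=2484/1025; mL+mR=-24/1025 → advance -1; mR−mL=4992/1025 → turn +1·90°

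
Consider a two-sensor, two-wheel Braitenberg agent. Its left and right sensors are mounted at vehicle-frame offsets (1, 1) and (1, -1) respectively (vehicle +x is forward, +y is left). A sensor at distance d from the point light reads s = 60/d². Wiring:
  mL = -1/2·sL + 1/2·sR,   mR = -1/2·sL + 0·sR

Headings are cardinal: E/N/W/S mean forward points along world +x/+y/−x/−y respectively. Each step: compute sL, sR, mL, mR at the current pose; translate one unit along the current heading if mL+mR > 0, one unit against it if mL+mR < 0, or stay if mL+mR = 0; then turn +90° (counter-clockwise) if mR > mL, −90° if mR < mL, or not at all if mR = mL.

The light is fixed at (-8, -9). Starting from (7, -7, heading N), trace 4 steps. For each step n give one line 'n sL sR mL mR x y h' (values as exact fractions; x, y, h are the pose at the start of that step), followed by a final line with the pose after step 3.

0 12/41 12/53 -72/2173 -6/41 7 -7 N
1 3/13 15/64 3/1664 -3/26 7 -8 E
2 4/15 60/169 112/2535 -2/15 6 -8 S
3 6/17 30/89 -12/1513 -3/17 6 -7 W
final 7 -7 N

n=0: pose=(7,-7,N); sL=12/41, sR=12/53; mL=-72/2173, mR=-6/41; mL+mR=-390/2173 → advance -1; mR−mL=-6/53 → turn -1·90°
n=1: pose=(7,-8,E); sL=3/13, sR=15/64; mL=3/1664, mR=-3/26; mL+mR=-189/1664 → advance -1; mR−mL=-15/128 → turn -1·90°
n=2: pose=(6,-8,S); sL=4/15, sR=60/169; mL=112/2535, mR=-2/15; mL+mR=-226/2535 → advance -1; mR−mL=-30/169 → turn -1·90°
n=3: pose=(6,-7,W); sL=6/17, sR=30/89; mL=-12/1513, mR=-3/17; mL+mR=-279/1513 → advance -1; mR−mL=-15/89 → turn -1·90°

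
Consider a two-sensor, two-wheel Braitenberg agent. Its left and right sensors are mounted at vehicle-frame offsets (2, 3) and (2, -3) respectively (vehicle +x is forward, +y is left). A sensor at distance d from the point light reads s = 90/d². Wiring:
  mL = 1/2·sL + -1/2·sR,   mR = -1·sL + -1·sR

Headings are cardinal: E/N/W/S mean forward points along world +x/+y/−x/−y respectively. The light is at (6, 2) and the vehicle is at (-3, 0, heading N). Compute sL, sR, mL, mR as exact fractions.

5/8 5/2 -15/16 -25/8

left sensor world pos  = (-6, 2); dL² = 144
right sensor world pos = (0, 2); dR² = 36
sL = 90/144 = 5/8
sR = 90/36 = 5/2
mL = 1/2·sL + -1/2·sR = -15/16
mR = -1·sL + -1·sR = -25/8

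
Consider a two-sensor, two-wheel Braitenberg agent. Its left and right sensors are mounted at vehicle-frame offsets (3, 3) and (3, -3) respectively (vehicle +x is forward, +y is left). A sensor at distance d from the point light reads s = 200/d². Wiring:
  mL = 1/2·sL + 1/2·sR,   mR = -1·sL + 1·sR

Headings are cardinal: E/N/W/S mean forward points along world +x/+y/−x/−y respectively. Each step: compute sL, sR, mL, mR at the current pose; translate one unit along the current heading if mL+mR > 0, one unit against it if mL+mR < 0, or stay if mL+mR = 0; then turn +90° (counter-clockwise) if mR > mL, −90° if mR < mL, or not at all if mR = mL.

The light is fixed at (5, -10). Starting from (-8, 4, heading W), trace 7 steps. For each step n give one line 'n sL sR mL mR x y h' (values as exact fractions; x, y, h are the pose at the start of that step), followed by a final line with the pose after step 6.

n=0: pose=(-8,4,W); sL=200/377, sR=40/109; mL=18440/41093, mR=-6720/41093; mL+mR=11720/41093 → advance +1; mR−mL=-25160/41093 → turn -1·90°
n=1: pose=(-9,4,N); sL=100/289, sR=20/41; mL=4940/11849, mR=1680/11849; mL+mR=6620/11849 → advance +1; mR−mL=-3260/11849 → turn -1·90°
n=2: pose=(-9,5,E); sL=40/89, sR=40/53; mL=2840/4717, mR=1440/4717; mL+mR=4280/4717 → advance +1; mR−mL=-1400/4717 → turn -1·90°
n=3: pose=(-8,5,S); sL=50/61, sR=1/2; mL=161/244, mR=-39/122; mL+mR=83/244 → advance +1; mR−mL=-239/244 → turn -1·90°
n=4: pose=(-8,4,W); sL=200/377, sR=40/109; mL=18440/41093, mR=-6720/41093; mL+mR=11720/41093 → advance +1; mR−mL=-25160/41093 → turn -1·90°
n=5: pose=(-9,4,N); sL=100/289, sR=20/41; mL=4940/11849, mR=1680/11849; mL+mR=6620/11849 → advance +1; mR−mL=-3260/11849 → turn -1·90°
n=6: pose=(-9,5,E); sL=40/89, sR=40/53; mL=2840/4717, mR=1440/4717; mL+mR=4280/4717 → advance +1; mR−mL=-1400/4717 → turn -1·90°

0 200/377 40/109 18440/41093 -6720/41093 -8 4 W
1 100/289 20/41 4940/11849 1680/11849 -9 4 N
2 40/89 40/53 2840/4717 1440/4717 -9 5 E
3 50/61 1/2 161/244 -39/122 -8 5 S
4 200/377 40/109 18440/41093 -6720/41093 -8 4 W
5 100/289 20/41 4940/11849 1680/11849 -9 4 N
6 40/89 40/53 2840/4717 1440/4717 -9 5 E
final -8 5 S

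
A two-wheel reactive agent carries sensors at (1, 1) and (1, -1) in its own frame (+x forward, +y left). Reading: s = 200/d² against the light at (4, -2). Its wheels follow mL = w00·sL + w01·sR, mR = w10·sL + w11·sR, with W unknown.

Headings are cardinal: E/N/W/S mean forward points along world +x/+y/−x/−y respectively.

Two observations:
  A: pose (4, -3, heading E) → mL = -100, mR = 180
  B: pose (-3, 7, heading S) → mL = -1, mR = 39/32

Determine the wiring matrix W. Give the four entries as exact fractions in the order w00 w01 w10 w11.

obs A: pose=(4,-3,E) → sL=200, sR=40, mL=-100, mR=180
obs B: pose=(-3,7,S) → sL=2, sR=25/16, mL=-1, mR=39/32
sensor matrix S = [[200, 40], [2, 25/16]]; det S = 465/2
solve [mL_A; mL_B] = S·[w00; w01] and [mR_A; mR_B] = S·[w10; w11]:
  w00 = -1/2, w01 = 0, w10 = 1, w11 = -1/2

-1/2 0 1 -1/2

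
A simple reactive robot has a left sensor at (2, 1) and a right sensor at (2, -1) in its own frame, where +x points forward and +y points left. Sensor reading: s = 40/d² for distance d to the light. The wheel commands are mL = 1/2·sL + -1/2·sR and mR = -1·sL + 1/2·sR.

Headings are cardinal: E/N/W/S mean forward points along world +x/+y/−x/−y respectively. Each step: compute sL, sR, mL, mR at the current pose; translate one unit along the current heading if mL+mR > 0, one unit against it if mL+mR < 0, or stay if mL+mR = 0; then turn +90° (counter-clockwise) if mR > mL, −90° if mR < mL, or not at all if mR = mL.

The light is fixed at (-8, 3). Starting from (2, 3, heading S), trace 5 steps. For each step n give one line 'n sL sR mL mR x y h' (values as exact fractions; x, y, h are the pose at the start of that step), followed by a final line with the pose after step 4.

n=0: pose=(2,3,S); sL=8/25, sR=8/17; mL=-32/425, mR=-36/425; mL+mR=-4/25 → advance -1; mR−mL=-4/425 → turn -1·90°
n=1: pose=(2,4,W); sL=5/8, sR=10/17; mL=5/272, mR=-45/136; mL+mR=-5/16 → advance -1; mR−mL=-95/272 → turn -1·90°
n=2: pose=(3,4,N); sL=40/109, sR=40/153; mL=880/16677, mR=-3940/16677; mL+mR=-20/109 → advance -1; mR−mL=-4820/16677 → turn -1·90°
n=3: pose=(3,3,E); sL=4/17, sR=4/17; mL=0, mR=-2/17; mL+mR=-2/17 → advance -1; mR−mL=-2/17 → turn -1·90°
n=4: pose=(2,3,S); sL=8/25, sR=8/17; mL=-32/425, mR=-36/425; mL+mR=-4/25 → advance -1; mR−mL=-4/425 → turn -1·90°

0 8/25 8/17 -32/425 -36/425 2 3 S
1 5/8 10/17 5/272 -45/136 2 4 W
2 40/109 40/153 880/16677 -3940/16677 3 4 N
3 4/17 4/17 0 -2/17 3 3 E
4 8/25 8/17 -32/425 -36/425 2 3 S
final 2 4 W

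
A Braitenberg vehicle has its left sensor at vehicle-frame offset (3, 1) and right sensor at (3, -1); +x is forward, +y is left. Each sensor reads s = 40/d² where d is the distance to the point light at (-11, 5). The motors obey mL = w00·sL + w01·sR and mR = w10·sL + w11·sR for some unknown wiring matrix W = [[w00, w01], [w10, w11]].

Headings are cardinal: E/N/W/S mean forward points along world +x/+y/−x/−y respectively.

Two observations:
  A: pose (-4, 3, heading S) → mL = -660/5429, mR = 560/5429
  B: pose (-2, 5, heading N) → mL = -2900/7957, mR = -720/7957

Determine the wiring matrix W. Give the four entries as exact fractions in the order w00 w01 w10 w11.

-1 1/2 -1/2 1/2

obs A: pose=(-4,3,S) → sL=40/89, sR=40/61, mL=-660/5429, mR=560/5429
obs B: pose=(-2,5,N) → sL=40/73, sR=40/109, mL=-2900/7957, mR=-720/7957
sensor matrix S = [[40/89, 40/61], [40/73, 40/109]]; det S = -8396800/43198553
solve [mL_A; mL_B] = S·[w00; w01] and [mR_A; mR_B] = S·[w10; w11]:
  w00 = -1, w01 = 1/2, w10 = -1/2, w11 = 1/2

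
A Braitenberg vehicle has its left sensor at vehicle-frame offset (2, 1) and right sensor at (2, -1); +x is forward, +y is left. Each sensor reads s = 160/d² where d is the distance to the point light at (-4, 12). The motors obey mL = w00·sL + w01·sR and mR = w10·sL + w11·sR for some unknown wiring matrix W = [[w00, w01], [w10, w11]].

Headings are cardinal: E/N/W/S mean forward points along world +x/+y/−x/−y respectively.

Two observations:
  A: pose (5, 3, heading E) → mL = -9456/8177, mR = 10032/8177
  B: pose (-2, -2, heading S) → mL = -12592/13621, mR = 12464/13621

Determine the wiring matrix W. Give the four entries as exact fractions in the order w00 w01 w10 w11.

obs A: pose=(5,3,E) → sL=32/37, sR=160/221, mL=-9456/8177, mR=10032/8177
obs B: pose=(-2,-2,S) → sL=32/53, sR=160/257, mL=-12592/13621, mR=12464/13621
sensor matrix S = [[32/37, 160/221], [32/53, 160/257]]; det S = 11284480/111378917
solve [mL_A; mL_B] = S·[w00; w01] and [mR_A; mR_B] = S·[w10; w11]:
  w00 = -1/2, w01 = -1, w10 = 1, w11 = 1/2

-1/2 -1 1 1/2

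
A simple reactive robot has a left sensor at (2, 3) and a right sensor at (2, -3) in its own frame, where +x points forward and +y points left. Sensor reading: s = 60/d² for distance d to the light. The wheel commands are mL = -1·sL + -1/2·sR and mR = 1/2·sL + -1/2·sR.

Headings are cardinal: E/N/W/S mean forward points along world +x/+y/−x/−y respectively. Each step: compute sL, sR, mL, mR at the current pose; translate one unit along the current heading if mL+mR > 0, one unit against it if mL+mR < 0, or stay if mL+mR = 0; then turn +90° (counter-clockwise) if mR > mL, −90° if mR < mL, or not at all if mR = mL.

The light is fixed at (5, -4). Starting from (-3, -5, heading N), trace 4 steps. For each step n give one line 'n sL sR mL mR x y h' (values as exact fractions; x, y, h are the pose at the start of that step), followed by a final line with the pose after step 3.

n=0: pose=(-3,-5,N); sL=30/61, sR=30/13; mL=-1305/793, mR=-720/793; mL+mR=-2025/793 → advance -1; mR−mL=45/61 → turn +1·90°
n=1: pose=(-3,-6,W); sL=12/25, sR=60/101; mL=-1962/2525, mR=-144/2525; mL+mR=-2106/2525 → advance -1; mR−mL=18/25 → turn +1·90°
n=2: pose=(-2,-6,S); sL=15/8, sR=15/29; mL=-495/232, mR=315/464; mL+mR=-675/464 → advance -1; mR−mL=45/16 → turn +1·90°
n=3: pose=(-2,-5,E); sL=60/29, sR=60/41; mL=-3330/1189, mR=360/1189; mL+mR=-2970/1189 → advance -1; mR−mL=90/29 → turn +1·90°

0 30/61 30/13 -1305/793 -720/793 -3 -5 N
1 12/25 60/101 -1962/2525 -144/2525 -3 -6 W
2 15/8 15/29 -495/232 315/464 -2 -6 S
3 60/29 60/41 -3330/1189 360/1189 -2 -5 E
final -3 -5 N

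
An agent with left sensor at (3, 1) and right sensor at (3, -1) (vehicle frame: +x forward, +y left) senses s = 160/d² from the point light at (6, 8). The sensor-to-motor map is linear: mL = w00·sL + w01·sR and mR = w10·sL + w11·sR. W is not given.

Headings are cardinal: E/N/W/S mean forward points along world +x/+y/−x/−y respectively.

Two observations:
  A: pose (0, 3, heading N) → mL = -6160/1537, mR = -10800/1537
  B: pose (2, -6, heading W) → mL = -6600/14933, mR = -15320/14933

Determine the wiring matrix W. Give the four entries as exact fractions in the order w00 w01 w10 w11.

1/2 -1 -1/2 -1

obs A: pose=(0,3,N) → sL=160/53, sR=160/29, mL=-6160/1537, mR=-10800/1537
obs B: pose=(2,-6,W) → sL=80/137, sR=80/109, mL=-6600/14933, mR=-15320/14933
sensor matrix S = [[160/53, 160/29], [80/137, 80/109]]; det S = -23091200/22952021
solve [mL_A; mL_B] = S·[w00; w01] and [mR_A; mR_B] = S·[w10; w11]:
  w00 = 1/2, w01 = -1, w10 = -1/2, w11 = -1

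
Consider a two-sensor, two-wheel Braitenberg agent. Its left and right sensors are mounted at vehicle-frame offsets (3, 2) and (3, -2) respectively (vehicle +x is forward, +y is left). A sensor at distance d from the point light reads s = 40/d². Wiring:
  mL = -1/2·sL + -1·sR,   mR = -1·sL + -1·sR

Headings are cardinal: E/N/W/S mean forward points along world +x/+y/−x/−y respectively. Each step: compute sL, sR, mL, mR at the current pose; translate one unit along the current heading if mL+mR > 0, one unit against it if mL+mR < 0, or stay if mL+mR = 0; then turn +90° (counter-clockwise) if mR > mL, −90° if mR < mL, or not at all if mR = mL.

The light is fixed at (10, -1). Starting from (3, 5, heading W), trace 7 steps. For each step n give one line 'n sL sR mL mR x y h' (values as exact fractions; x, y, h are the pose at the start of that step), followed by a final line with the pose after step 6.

0 10/29 10/41 -495/1189 -700/1189 3 5 W
1 8/29 40/97 -1548/2813 -1936/2813 4 5 N
2 20/29 20/9 -670/261 -760/261 4 4 E
3 40/29 8/17 -572/493 -912/493 3 4 S
4 10/29 10/41 -495/1189 -700/1189 3 5 W
5 8/29 40/97 -1548/2813 -1936/2813 4 5 N
6 20/29 20/9 -670/261 -760/261 4 4 E
final 3 4 S

n=0: pose=(3,5,W); sL=10/29, sR=10/41; mL=-495/1189, mR=-700/1189; mL+mR=-1195/1189 → advance -1; mR−mL=-5/29 → turn -1·90°
n=1: pose=(4,5,N); sL=8/29, sR=40/97; mL=-1548/2813, mR=-1936/2813; mL+mR=-3484/2813 → advance -1; mR−mL=-4/29 → turn -1·90°
n=2: pose=(4,4,E); sL=20/29, sR=20/9; mL=-670/261, mR=-760/261; mL+mR=-1430/261 → advance -1; mR−mL=-10/29 → turn -1·90°
n=3: pose=(3,4,S); sL=40/29, sR=8/17; mL=-572/493, mR=-912/493; mL+mR=-1484/493 → advance -1; mR−mL=-20/29 → turn -1·90°
n=4: pose=(3,5,W); sL=10/29, sR=10/41; mL=-495/1189, mR=-700/1189; mL+mR=-1195/1189 → advance -1; mR−mL=-5/29 → turn -1·90°
n=5: pose=(4,5,N); sL=8/29, sR=40/97; mL=-1548/2813, mR=-1936/2813; mL+mR=-3484/2813 → advance -1; mR−mL=-4/29 → turn -1·90°
n=6: pose=(4,4,E); sL=20/29, sR=20/9; mL=-670/261, mR=-760/261; mL+mR=-1430/261 → advance -1; mR−mL=-10/29 → turn -1·90°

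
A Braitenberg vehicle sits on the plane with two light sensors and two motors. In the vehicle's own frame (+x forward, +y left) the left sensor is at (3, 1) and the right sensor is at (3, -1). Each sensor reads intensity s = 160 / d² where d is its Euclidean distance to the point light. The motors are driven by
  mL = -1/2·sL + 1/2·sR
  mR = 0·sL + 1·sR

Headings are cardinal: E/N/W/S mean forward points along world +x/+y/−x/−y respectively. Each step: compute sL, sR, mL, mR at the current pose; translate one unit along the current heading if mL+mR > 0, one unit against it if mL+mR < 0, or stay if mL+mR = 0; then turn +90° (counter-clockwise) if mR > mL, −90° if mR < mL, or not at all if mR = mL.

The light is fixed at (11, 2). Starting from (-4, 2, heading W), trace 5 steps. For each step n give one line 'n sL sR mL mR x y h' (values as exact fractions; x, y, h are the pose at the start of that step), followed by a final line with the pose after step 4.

0 32/65 32/65 0 32/65 -4 2 W
1 80/117 80/149 -1280/17433 80/149 -5 2 S
2 160/169 160/173 -320/29237 160/173 -5 1 E
3 8/13 4/5 6/65 4/5 -4 1 N
4 32/65 32/65 0 32/65 -4 2 W
final -5 2 S

n=0: pose=(-4,2,W); sL=32/65, sR=32/65; mL=0, mR=32/65; mL+mR=32/65 → advance +1; mR−mL=32/65 → turn +1·90°
n=1: pose=(-5,2,S); sL=80/117, sR=80/149; mL=-1280/17433, mR=80/149; mL+mR=8080/17433 → advance +1; mR−mL=10640/17433 → turn +1·90°
n=2: pose=(-5,1,E); sL=160/169, sR=160/173; mL=-320/29237, mR=160/173; mL+mR=26720/29237 → advance +1; mR−mL=27360/29237 → turn +1·90°
n=3: pose=(-4,1,N); sL=8/13, sR=4/5; mL=6/65, mR=4/5; mL+mR=58/65 → advance +1; mR−mL=46/65 → turn +1·90°
n=4: pose=(-4,2,W); sL=32/65, sR=32/65; mL=0, mR=32/65; mL+mR=32/65 → advance +1; mR−mL=32/65 → turn +1·90°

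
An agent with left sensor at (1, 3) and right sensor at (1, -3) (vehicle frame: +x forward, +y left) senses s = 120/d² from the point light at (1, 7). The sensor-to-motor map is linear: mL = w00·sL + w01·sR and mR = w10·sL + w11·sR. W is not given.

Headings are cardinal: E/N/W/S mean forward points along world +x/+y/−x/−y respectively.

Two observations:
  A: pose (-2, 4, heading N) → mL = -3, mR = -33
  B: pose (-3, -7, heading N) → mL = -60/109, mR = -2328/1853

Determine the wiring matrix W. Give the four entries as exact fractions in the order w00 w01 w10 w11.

obs A: pose=(-2,4,N) → sL=3, sR=30, mL=-3, mR=-33
obs B: pose=(-3,-7,N) → sL=60/109, sR=12/17, mL=-60/109, mR=-2328/1853
sensor matrix S = [[3, 30], [60/109, 12/17]]; det S = -26676/1853
solve [mL_A; mL_B] = S·[w00; w01] and [mR_A; mR_B] = S·[w10; w11]:
  w00 = -1, w01 = 0, w10 = -1, w11 = -1

-1 0 -1 -1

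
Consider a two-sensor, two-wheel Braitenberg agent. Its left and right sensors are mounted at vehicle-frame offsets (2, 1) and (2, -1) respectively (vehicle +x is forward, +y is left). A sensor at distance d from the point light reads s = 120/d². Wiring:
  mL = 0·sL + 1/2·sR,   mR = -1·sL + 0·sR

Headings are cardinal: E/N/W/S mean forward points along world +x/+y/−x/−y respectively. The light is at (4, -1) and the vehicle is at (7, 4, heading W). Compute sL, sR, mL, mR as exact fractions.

left sensor world pos  = (5, 3); dL² = 17
right sensor world pos = (5, 5); dR² = 37
sL = 120/17 = 120/17
sR = 120/37 = 120/37
mL = 0·sL + 1/2·sR = 60/37
mR = -1·sL + 0·sR = -120/17

120/17 120/37 60/37 -120/17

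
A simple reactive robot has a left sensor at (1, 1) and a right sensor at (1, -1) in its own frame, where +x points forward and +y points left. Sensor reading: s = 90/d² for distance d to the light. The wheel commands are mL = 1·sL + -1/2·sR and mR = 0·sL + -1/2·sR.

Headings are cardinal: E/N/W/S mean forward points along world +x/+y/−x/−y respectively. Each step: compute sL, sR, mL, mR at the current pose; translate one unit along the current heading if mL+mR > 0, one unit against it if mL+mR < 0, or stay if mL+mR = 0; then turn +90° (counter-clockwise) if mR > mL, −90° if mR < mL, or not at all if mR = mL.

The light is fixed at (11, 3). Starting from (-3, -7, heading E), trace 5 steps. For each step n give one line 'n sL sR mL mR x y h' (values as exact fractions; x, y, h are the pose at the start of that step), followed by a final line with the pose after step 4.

n=0: pose=(-3,-7,E); sL=9/25, sR=9/29; mL=297/1450, mR=-9/58; mL+mR=36/725 → advance +1; mR−mL=-9/25 → turn -1·90°
n=1: pose=(-2,-7,S); sL=18/53, sR=90/317; mL=3321/16801, mR=-45/317; mL+mR=936/16801 → advance +1; mR−mL=-18/53 → turn -1·90°
n=2: pose=(-2,-8,W); sL=9/34, sR=45/148; mL=567/5032, mR=-45/296; mL+mR=-99/2516 → advance -1; mR−mL=-9/34 → turn -1·90°
n=3: pose=(-1,-8,N); sL=90/269, sR=90/221; mL=7785/59449, mR=-45/221; mL+mR=-4320/59449 → advance -1; mR−mL=-90/269 → turn -1·90°
n=4: pose=(-1,-9,E); sL=45/121, sR=9/29; mL=1521/7018, mR=-9/58; mL+mR=216/3509 → advance +1; mR−mL=-45/121 → turn -1·90°

0 9/25 9/29 297/1450 -9/58 -3 -7 E
1 18/53 90/317 3321/16801 -45/317 -2 -7 S
2 9/34 45/148 567/5032 -45/296 -2 -8 W
3 90/269 90/221 7785/59449 -45/221 -1 -8 N
4 45/121 9/29 1521/7018 -9/58 -1 -9 E
final 0 -9 S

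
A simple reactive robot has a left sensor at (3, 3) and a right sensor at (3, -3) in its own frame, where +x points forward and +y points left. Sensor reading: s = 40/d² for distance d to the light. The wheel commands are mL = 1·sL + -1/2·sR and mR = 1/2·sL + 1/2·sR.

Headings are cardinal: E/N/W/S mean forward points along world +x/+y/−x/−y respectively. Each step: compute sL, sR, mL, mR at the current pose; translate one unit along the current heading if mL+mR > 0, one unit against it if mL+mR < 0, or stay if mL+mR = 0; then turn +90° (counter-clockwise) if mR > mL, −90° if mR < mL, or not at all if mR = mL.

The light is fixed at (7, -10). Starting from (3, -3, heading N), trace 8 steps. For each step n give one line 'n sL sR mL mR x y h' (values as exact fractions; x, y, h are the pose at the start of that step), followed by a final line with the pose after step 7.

0 40/149 40/101 1060/15049 5000/15049 3 -3 N
1 20/37 4/17 266/629 244/629 3 -2 W
2 8/37 8/25 52/925 248/925 2 -2 N
3 2/5 5/26 79/260 77/260 2 -1 W
4 8/45 40/153 4/85 56/255 1 -1 N
5 4/13 4/25 74/325 76/325 1 0 W
6 8/13 40/149 932/1937 856/1937 0 0 S
7 5/17 10/61 220/1037 475/2074 0 -1 W
final -1 -1 S

n=0: pose=(3,-3,N); sL=40/149, sR=40/101; mL=1060/15049, mR=5000/15049; mL+mR=60/149 → advance +1; mR−mL=3940/15049 → turn +1·90°
n=1: pose=(3,-2,W); sL=20/37, sR=4/17; mL=266/629, mR=244/629; mL+mR=30/37 → advance +1; mR−mL=-22/629 → turn -1·90°
n=2: pose=(2,-2,N); sL=8/37, sR=8/25; mL=52/925, mR=248/925; mL+mR=12/37 → advance +1; mR−mL=196/925 → turn +1·90°
n=3: pose=(2,-1,W); sL=2/5, sR=5/26; mL=79/260, mR=77/260; mL+mR=3/5 → advance +1; mR−mL=-1/130 → turn -1·90°
n=4: pose=(1,-1,N); sL=8/45, sR=40/153; mL=4/85, mR=56/255; mL+mR=4/15 → advance +1; mR−mL=44/255 → turn +1·90°
n=5: pose=(1,0,W); sL=4/13, sR=4/25; mL=74/325, mR=76/325; mL+mR=6/13 → advance +1; mR−mL=2/325 → turn +1·90°
n=6: pose=(0,0,S); sL=8/13, sR=40/149; mL=932/1937, mR=856/1937; mL+mR=12/13 → advance +1; mR−mL=-76/1937 → turn -1·90°
n=7: pose=(0,-1,W); sL=5/17, sR=10/61; mL=220/1037, mR=475/2074; mL+mR=15/34 → advance +1; mR−mL=35/2074 → turn +1·90°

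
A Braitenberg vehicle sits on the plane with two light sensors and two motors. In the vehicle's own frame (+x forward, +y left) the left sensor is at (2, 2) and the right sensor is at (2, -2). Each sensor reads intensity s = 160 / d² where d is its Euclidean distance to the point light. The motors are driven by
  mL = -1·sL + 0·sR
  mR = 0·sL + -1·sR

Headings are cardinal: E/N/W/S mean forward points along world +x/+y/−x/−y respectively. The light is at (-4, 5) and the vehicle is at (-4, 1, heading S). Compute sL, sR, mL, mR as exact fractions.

left sensor world pos  = (-2, -1); dL² = 40
right sensor world pos = (-6, -1); dR² = 40
sL = 160/40 = 4
sR = 160/40 = 4
mL = -1·sL + 0·sR = -4
mR = 0·sL + -1·sR = -4

4 4 -4 -4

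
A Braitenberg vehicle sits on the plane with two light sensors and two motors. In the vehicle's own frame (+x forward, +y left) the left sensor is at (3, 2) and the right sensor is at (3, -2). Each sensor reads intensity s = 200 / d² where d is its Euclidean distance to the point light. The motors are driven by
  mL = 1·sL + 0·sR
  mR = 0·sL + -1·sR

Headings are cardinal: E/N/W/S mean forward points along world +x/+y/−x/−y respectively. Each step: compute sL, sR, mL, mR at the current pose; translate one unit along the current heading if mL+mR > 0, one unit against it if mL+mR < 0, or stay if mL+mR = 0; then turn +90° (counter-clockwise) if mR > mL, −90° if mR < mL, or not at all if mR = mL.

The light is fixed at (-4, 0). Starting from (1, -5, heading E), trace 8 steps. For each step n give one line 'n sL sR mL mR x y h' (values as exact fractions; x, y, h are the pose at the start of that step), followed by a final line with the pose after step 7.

n=0: pose=(1,-5,E); sL=200/73, sR=200/113; mL=200/73, mR=-200/113; mL+mR=8000/8249 → advance +1; mR−mL=-37200/8249 → turn -1·90°
n=1: pose=(2,-5,S); sL=25/16, sR=5/2; mL=25/16, mR=-5/2; mL+mR=-15/16 → advance -1; mR−mL=-65/16 → turn -1·90°
n=2: pose=(2,-4,W); sL=40/9, sR=200/13; mL=40/9, mR=-200/13; mL+mR=-1280/117 → advance -1; mR−mL=-2320/117 → turn -1·90°
n=3: pose=(3,-4,N); sL=100/13, sR=100/41; mL=100/13, mR=-100/41; mL+mR=2800/533 → advance +1; mR−mL=-5400/533 → turn -1·90°
n=4: pose=(3,-3,E); sL=200/101, sR=8/5; mL=200/101, mR=-8/5; mL+mR=192/505 → advance +1; mR−mL=-1808/505 → turn -1·90°
n=5: pose=(4,-3,S); sL=25/17, sR=25/9; mL=25/17, mR=-25/9; mL+mR=-200/153 → advance -1; mR−mL=-650/153 → turn -1·90°
n=6: pose=(4,-2,W); sL=200/41, sR=8; mL=200/41, mR=-8; mL+mR=-128/41 → advance -1; mR−mL=-528/41 → turn -1·90°
n=7: pose=(5,-2,N); sL=4, sR=100/61; mL=4, mR=-100/61; mL+mR=144/61 → advance +1; mR−mL=-344/61 → turn -1·90°

0 200/73 200/113 200/73 -200/113 1 -5 E
1 25/16 5/2 25/16 -5/2 2 -5 S
2 40/9 200/13 40/9 -200/13 2 -4 W
3 100/13 100/41 100/13 -100/41 3 -4 N
4 200/101 8/5 200/101 -8/5 3 -3 E
5 25/17 25/9 25/17 -25/9 4 -3 S
6 200/41 8 200/41 -8 4 -2 W
7 4 100/61 4 -100/61 5 -2 N
final 5 -1 E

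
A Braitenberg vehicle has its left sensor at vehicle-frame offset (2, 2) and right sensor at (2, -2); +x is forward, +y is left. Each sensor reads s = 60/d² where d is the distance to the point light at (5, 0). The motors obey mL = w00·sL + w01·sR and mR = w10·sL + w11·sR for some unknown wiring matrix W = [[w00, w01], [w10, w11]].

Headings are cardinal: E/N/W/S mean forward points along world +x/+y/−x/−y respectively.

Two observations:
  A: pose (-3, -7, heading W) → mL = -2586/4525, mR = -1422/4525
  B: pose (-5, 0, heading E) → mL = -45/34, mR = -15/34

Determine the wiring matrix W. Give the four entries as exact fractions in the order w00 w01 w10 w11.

obs A: pose=(-3,-7,W) → sL=60/181, sR=12/25, mL=-2586/4525, mR=-1422/4525
obs B: pose=(-5,0,E) → sL=15/17, sR=15/17, mL=-45/34, mR=-15/34
sensor matrix S = [[60/181, 12/25], [15/17, 15/17]]; det S = -2016/15385
solve [mL_A; mL_B] = S·[w00; w01] and [mR_A; mR_B] = S·[w10; w11]:
  w00 = -1, w01 = -1/2, w10 = 1/2, w11 = -1

-1 -1/2 1/2 -1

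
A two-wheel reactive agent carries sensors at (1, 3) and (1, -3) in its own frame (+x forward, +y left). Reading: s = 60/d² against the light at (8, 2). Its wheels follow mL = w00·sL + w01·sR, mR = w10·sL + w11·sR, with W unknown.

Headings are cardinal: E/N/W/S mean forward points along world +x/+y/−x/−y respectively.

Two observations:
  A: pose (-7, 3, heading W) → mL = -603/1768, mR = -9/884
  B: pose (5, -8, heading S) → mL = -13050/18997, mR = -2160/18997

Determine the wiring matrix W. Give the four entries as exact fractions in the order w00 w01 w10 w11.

-1 -1/2 -1 1

obs A: pose=(-7,3,W) → sL=3/13, sR=15/68, mL=-603/1768, mR=-9/884
obs B: pose=(5,-8,S) → sL=60/121, sR=60/157, mL=-13050/18997, mR=-2160/18997
sensor matrix S = [[3/13, 15/68], [60/121, 60/157]]; det S = -88965/4198337
solve [mL_A; mL_B] = S·[w00; w01] and [mR_A; mR_B] = S·[w10; w11]:
  w00 = -1, w01 = -1/2, w10 = -1, w11 = 1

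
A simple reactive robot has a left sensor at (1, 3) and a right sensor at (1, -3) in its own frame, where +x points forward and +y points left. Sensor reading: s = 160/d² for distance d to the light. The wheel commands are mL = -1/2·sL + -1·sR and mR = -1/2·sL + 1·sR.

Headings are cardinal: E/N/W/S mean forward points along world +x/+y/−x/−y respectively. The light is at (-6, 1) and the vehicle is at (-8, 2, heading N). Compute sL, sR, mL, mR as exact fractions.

left sensor world pos  = (-11, 3); dL² = 29
right sensor world pos = (-5, 3); dR² = 5
sL = 160/29 = 160/29
sR = 160/5 = 32
mL = -1/2·sL + -1·sR = -1008/29
mR = -1/2·sL + 1·sR = 848/29

160/29 32 -1008/29 848/29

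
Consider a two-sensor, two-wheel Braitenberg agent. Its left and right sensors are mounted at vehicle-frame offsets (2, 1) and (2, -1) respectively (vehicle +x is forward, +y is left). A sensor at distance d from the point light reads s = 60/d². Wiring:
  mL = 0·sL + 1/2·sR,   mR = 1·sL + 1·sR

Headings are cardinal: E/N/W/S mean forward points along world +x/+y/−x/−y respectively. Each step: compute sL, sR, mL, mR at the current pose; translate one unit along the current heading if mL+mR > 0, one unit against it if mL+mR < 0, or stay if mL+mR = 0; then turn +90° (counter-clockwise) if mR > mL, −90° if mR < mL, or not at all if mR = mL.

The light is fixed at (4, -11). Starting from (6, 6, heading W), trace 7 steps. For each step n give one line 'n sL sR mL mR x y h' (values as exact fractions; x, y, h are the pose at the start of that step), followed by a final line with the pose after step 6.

n=0: pose=(6,6,W); sL=15/64, sR=5/27; mL=5/54, mR=725/1728; mL+mR=295/576 → advance +1; mR−mL=565/1728 → turn +1·90°
n=1: pose=(5,6,S); sL=60/229, sR=4/15; mL=2/15, mR=1816/3435; mL+mR=758/1145 → advance +1; mR−mL=1358/3435 → turn +1·90°
n=2: pose=(5,5,E); sL=30/149, sR=10/39; mL=5/39, mR=2660/5811; mL+mR=1135/1937 → advance +1; mR−mL=1915/5811 → turn +1·90°
n=3: pose=(6,5,N); sL=12/65, sR=20/111; mL=10/111, mR=2632/7215; mL+mR=1094/2405 → advance +1; mR−mL=1982/7215 → turn +1·90°
n=4: pose=(6,6,W); sL=15/64, sR=5/27; mL=5/54, mR=725/1728; mL+mR=295/576 → advance +1; mR−mL=565/1728 → turn +1·90°
n=5: pose=(5,6,S); sL=60/229, sR=4/15; mL=2/15, mR=1816/3435; mL+mR=758/1145 → advance +1; mR−mL=1358/3435 → turn +1·90°
n=6: pose=(5,5,E); sL=30/149, sR=10/39; mL=5/39, mR=2660/5811; mL+mR=1135/1937 → advance +1; mR−mL=1915/5811 → turn +1·90°

0 15/64 5/27 5/54 725/1728 6 6 W
1 60/229 4/15 2/15 1816/3435 5 6 S
2 30/149 10/39 5/39 2660/5811 5 5 E
3 12/65 20/111 10/111 2632/7215 6 5 N
4 15/64 5/27 5/54 725/1728 6 6 W
5 60/229 4/15 2/15 1816/3435 5 6 S
6 30/149 10/39 5/39 2660/5811 5 5 E
final 6 5 N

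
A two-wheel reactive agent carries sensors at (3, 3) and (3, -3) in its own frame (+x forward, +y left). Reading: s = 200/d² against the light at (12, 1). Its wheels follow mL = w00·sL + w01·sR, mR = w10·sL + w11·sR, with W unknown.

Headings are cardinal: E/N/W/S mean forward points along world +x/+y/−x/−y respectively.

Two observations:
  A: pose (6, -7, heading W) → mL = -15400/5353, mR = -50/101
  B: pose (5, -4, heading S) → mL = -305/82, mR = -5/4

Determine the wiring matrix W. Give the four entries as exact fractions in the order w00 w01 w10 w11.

obs A: pose=(6,-7,W) → sL=100/101, sR=100/53, mL=-15400/5353, mR=-50/101
obs B: pose=(5,-4,S) → sL=5/2, sR=50/41, mL=-305/82, mR=-5/4
sensor matrix S = [[100/101, 100/53], [5/2, 50/41]]; det S = -770250/219473
solve [mL_A; mL_B] = S·[w00; w01] and [mR_A; mR_B] = S·[w10; w11]:
  w00 = -1, w01 = -1, w10 = -1/2, w11 = 0

-1 -1 -1/2 0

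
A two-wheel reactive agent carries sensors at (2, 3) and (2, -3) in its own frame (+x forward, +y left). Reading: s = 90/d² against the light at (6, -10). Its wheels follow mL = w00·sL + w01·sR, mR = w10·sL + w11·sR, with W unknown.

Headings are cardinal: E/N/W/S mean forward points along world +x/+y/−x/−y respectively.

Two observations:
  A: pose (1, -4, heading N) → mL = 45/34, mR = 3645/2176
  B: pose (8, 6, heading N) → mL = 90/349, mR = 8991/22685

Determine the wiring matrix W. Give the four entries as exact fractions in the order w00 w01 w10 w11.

obs A: pose=(1,-4,N) → sL=45/64, sR=45/34, mL=45/34, mR=3645/2176
obs B: pose=(8,6,N) → sL=18/65, sR=90/349, mL=90/349, mR=8991/22685
sensor matrix S = [[45/64, 45/34], [18/65, 90/349]]; det S = -457083/2468128
solve [mL_A; mL_B] = S·[w00; w01] and [mR_A; mR_B] = S·[w10; w11]:
  w00 = 0, w01 = 1, w10 = 1/2, w11 = 1

0 1 1/2 1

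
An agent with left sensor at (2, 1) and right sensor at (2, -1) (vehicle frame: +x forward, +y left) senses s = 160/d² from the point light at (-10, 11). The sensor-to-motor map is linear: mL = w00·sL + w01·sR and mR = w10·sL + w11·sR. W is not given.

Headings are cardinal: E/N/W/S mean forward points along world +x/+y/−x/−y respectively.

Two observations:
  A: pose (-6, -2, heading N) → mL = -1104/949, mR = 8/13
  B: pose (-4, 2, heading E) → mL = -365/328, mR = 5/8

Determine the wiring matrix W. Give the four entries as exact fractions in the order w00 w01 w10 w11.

obs A: pose=(-6,-2,N) → sL=16/13, sR=80/73, mL=-1104/949, mR=8/13
obs B: pose=(-4,2,E) → sL=5/4, sR=40/41, mL=-365/328, mR=5/8
sensor matrix S = [[16/13, 80/73], [5/4, 40/41]]; det S = -6580/38909
solve [mL_A; mL_B] = S·[w00; w01] and [mR_A; mR_B] = S·[w10; w11]:
  w00 = -1/2, w01 = -1/2, w10 = 1/2, w11 = 0

-1/2 -1/2 1/2 0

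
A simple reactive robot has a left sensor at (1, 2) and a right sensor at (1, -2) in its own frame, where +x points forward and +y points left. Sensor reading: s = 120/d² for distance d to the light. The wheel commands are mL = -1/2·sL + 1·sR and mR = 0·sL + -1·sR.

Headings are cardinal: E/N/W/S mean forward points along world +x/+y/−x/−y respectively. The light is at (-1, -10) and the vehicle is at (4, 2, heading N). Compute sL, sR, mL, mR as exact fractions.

60/89 60/109 2070/9701 -60/109

left sensor world pos  = (2, 3); dL² = 178
right sensor world pos = (6, 3); dR² = 218
sL = 120/178 = 60/89
sR = 120/218 = 60/109
mL = -1/2·sL + 1·sR = 2070/9701
mR = 0·sL + -1·sR = -60/109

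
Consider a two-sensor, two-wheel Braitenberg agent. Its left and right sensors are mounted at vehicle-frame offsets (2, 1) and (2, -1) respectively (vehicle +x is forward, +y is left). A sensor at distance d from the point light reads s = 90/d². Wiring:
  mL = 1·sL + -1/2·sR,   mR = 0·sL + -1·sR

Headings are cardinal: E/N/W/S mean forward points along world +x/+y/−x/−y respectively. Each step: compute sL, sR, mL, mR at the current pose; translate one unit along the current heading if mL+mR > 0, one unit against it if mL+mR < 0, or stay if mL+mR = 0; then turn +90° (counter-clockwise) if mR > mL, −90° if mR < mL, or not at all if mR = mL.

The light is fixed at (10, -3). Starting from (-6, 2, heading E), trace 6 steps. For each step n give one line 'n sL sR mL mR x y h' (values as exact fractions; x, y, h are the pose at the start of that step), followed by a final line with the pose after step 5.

n=0: pose=(-6,2,E); sL=45/116, sR=45/106; mL=270/1537, mR=-45/106; mL+mR=-765/3074 → advance -1; mR−mL=-1845/3074 → turn -1·90°
n=1: pose=(-7,2,S); sL=18/53, sR=10/37; mL=401/1961, mR=-10/37; mL+mR=-129/1961 → advance -1; mR−mL=-931/1961 → turn -1·90°
n=2: pose=(-7,3,W); sL=45/193, sR=9/41; mL=1953/15826, mR=-9/41; mL+mR=-1521/15826 → advance -1; mR−mL=-5427/15826 → turn -1·90°
n=3: pose=(-6,3,N); sL=90/353, sR=90/289; mL=10125/102017, mR=-90/289; mL+mR=-21645/102017 → advance -1; mR−mL=-41895/102017 → turn -1·90°
n=4: pose=(-6,2,E); sL=45/116, sR=45/106; mL=270/1537, mR=-45/106; mL+mR=-765/3074 → advance -1; mR−mL=-1845/3074 → turn -1·90°
n=5: pose=(-7,2,S); sL=18/53, sR=10/37; mL=401/1961, mR=-10/37; mL+mR=-129/1961 → advance -1; mR−mL=-931/1961 → turn -1·90°

0 45/116 45/106 270/1537 -45/106 -6 2 E
1 18/53 10/37 401/1961 -10/37 -7 2 S
2 45/193 9/41 1953/15826 -9/41 -7 3 W
3 90/353 90/289 10125/102017 -90/289 -6 3 N
4 45/116 45/106 270/1537 -45/106 -6 2 E
5 18/53 10/37 401/1961 -10/37 -7 2 S
final -7 3 W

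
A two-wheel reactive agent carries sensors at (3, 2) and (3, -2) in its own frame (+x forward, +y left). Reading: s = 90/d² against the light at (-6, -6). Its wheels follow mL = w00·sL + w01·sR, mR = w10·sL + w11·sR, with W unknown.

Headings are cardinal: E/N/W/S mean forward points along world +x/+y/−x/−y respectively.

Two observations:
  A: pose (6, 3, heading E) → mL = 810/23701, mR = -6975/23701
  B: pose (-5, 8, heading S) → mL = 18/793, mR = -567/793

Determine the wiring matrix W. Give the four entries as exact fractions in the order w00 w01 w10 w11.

-1/2 1/2 -1/2 -1/2

obs A: pose=(6,3,E) → sL=45/173, sR=45/137, mL=810/23701, mR=-6975/23701
obs B: pose=(-5,8,S) → sL=9/13, sR=45/61, mL=18/793, mR=-567/793
sensor matrix S = [[45/173, 45/137], [9/13, 45/61]]; det S = -667440/18794893
solve [mL_A; mL_B] = S·[w00; w01] and [mR_A; mR_B] = S·[w10; w11]:
  w00 = -1/2, w01 = 1/2, w10 = -1/2, w11 = -1/2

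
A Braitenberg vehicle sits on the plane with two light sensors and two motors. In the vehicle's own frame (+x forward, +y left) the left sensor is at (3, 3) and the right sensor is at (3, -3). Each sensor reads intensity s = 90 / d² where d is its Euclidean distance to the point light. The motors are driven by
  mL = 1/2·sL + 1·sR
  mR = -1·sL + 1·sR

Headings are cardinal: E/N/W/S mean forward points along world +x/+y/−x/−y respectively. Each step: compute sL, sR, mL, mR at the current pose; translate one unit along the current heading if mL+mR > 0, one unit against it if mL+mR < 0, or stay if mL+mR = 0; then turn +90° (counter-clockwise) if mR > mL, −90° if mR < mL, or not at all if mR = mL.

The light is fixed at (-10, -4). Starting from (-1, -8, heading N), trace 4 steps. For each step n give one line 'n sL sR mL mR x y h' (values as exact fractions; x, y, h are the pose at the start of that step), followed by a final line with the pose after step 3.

n=0: pose=(-1,-8,N); sL=90/37, sR=18/29; mL=1971/1073, mR=-1944/1073; mL+mR=27/1073 → advance +1; mR−mL=-135/37 → turn -1·90°
n=1: pose=(-1,-7,E); sL=5/8, sR=1/2; mL=13/16, mR=-1/8; mL+mR=11/16 → advance +1; mR−mL=-15/16 → turn -1·90°
n=2: pose=(0,-7,S); sL=18/41, sR=18/17; mL=891/697, mR=432/697; mL+mR=1323/697 → advance +1; mR−mL=-27/41 → turn -1·90°
n=3: pose=(0,-8,W); sL=45/49, sR=9/5; mL=1107/490, mR=216/245; mL+mR=1539/490 → advance +1; mR−mL=-135/98 → turn -1·90°

0 90/37 18/29 1971/1073 -1944/1073 -1 -8 N
1 5/8 1/2 13/16 -1/8 -1 -7 E
2 18/41 18/17 891/697 432/697 0 -7 S
3 45/49 9/5 1107/490 216/245 0 -8 W
final -1 -8 N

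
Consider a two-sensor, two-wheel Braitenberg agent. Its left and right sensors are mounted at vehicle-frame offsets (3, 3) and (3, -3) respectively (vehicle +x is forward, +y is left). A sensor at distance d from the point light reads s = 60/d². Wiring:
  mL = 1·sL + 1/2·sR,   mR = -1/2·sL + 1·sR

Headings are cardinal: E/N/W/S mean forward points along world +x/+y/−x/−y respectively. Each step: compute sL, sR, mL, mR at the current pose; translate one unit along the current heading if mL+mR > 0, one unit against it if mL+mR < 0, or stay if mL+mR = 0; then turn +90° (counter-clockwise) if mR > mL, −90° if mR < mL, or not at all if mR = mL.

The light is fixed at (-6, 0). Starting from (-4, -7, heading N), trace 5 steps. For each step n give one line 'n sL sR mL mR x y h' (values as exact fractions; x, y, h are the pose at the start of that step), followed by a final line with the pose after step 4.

0 60/17 60/41 2970/697 -210/697 -4 -7 N
1 30/17 30/53 1845/901 -285/901 -4 -6 E
2 20/39 20/27 310/351 170/351 -3 -6 S
3 3/5 15/4 99/40 69/20 -3 -7 W
4 12/25 60/101 1962/2525 894/2525 -4 -7 S
final -4 -8 W

n=0: pose=(-4,-7,N); sL=60/17, sR=60/41; mL=2970/697, mR=-210/697; mL+mR=2760/697 → advance +1; mR−mL=-3180/697 → turn -1·90°
n=1: pose=(-4,-6,E); sL=30/17, sR=30/53; mL=1845/901, mR=-285/901; mL+mR=1560/901 → advance +1; mR−mL=-2130/901 → turn -1·90°
n=2: pose=(-3,-6,S); sL=20/39, sR=20/27; mL=310/351, mR=170/351; mL+mR=160/117 → advance +1; mR−mL=-140/351 → turn -1·90°
n=3: pose=(-3,-7,W); sL=3/5, sR=15/4; mL=99/40, mR=69/20; mL+mR=237/40 → advance +1; mR−mL=39/40 → turn +1·90°
n=4: pose=(-4,-7,S); sL=12/25, sR=60/101; mL=1962/2525, mR=894/2525; mL+mR=2856/2525 → advance +1; mR−mL=-1068/2525 → turn -1·90°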